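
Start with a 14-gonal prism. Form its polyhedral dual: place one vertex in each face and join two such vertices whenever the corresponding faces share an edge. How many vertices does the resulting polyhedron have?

The base solid has V = 28, E = 42, F = 16.
The dual swaps V and F and preserves E: V′ = F = 16, E′ = E = 42, F′ = V = 28.

16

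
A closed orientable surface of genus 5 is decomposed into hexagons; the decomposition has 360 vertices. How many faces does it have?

χ = 2 − 2·5 = -8, and every face is a hexagon so 6F = 2E.
V − E + F = -8 with E = 6F/2 gives 360 − (6/2 − 1)·F = -8, so F = 184 and E = 552.

184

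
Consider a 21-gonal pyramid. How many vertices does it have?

A pyramid on an n-gon base has one n-gon and n triangles: V = 21 + 1 = 22, E = 2·21 = 42, F = 21 + 1 = 22.
Check: V − E + F = 22 − 42 + 22 = 2.

22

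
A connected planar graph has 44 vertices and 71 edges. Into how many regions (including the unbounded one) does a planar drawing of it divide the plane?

Euler's formula for a connected plane graph: V − E + F = 2, so F = 2 − 44 + 71 = 29.

29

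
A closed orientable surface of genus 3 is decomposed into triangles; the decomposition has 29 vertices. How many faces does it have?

χ = 2 − 2·3 = -4, and every face is a triangle so 3F = 2E.
V − E + F = -4 with E = 3F/2 gives 29 − (3/2 − 1)·F = -4, so F = 66 and E = 99.

66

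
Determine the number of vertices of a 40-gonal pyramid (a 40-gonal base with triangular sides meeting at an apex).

41

A pyramid on an n-gon base has one n-gon and n triangles: V = 40 + 1 = 41, E = 2·40 = 80, F = 40 + 1 = 41.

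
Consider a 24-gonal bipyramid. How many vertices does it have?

A bipyramid over an n-gon has 2n triangular faces and n + 2 vertices: V = 24 + 2 = 26, E = 3·24 = 72, F = 2·24 = 48.

26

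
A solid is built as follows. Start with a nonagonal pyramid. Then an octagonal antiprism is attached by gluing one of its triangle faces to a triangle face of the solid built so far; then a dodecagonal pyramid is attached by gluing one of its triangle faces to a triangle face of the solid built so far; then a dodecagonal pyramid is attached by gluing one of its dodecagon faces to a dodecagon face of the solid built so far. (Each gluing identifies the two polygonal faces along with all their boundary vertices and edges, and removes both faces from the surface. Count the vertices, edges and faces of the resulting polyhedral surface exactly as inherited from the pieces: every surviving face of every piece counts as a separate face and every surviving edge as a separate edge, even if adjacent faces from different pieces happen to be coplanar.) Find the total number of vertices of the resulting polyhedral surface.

A nonagonal pyramid: V=10, E=18, F=10.
Attach an octagonal antiprism (V=16, E=32, F=18) along a 3-gon: merge 3 vertices and 3 edges, delete both glued faces → V=23, E=47, F=26.
Attach a dodecagonal pyramid (V=13, E=24, F=13) along a 3-gon: merge 3 vertices and 3 edges, delete both glued faces → V=33, E=68, F=37.
Attach a dodecagonal pyramid (V=13, E=24, F=13) along a 12-gon: merge 12 vertices and 12 edges, delete both glued faces → V=34, E=80, F=48.
Check: V − E + F = 34 − 80 + 48 = 2.

34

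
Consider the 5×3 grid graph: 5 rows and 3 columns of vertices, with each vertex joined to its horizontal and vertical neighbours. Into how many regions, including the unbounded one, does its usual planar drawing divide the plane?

The grid has V = 5·3 = 15 vertices and E = 5·2 + 3·4 = 22 edges.
F = 2 − V + E = 2 − 15 + 22 = 9.

9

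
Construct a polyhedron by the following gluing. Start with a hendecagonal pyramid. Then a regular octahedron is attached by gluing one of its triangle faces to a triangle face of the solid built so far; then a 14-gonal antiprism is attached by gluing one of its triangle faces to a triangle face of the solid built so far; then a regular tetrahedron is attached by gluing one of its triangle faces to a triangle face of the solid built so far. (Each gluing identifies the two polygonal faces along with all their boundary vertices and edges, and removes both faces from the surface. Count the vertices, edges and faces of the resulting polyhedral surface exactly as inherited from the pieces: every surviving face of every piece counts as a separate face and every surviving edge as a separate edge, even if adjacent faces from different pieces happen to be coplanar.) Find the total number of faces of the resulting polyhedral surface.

A hendecagonal pyramid: V=12, E=22, F=12.
Attach a regular octahedron (V=6, E=12, F=8) along a 3-gon: merge 3 vertices and 3 edges, delete both glued faces → V=15, E=31, F=18.
Attach a 14-gonal antiprism (V=28, E=56, F=30) along a 3-gon: merge 3 vertices and 3 edges, delete both glued faces → V=40, E=84, F=46.
Attach a regular tetrahedron (V=4, E=6, F=4) along a 3-gon: merge 3 vertices and 3 edges, delete both glued faces → V=41, E=87, F=48.
Check: V − E + F = 41 − 87 + 48 = 2.

48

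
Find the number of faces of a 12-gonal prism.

A prism on an n-gon has two n-gon bases and n rectangular sides: V = 2·12 = 24, E = 3·12 = 36, F = 12 + 2 = 14.
Check: V − E + F = 24 − 36 + 14 = 2.

14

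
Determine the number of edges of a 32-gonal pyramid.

64

A pyramid on an n-gon base has one n-gon and n triangles: V = 32 + 1 = 33, E = 2·32 = 64, F = 32 + 1 = 33.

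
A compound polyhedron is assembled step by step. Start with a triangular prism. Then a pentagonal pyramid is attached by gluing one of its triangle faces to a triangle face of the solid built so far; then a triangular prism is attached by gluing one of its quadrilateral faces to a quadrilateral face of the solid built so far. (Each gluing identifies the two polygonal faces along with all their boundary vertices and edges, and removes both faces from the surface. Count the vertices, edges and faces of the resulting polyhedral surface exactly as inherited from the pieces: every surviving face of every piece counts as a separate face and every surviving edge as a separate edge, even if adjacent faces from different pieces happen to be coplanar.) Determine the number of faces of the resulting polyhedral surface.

A triangular prism: V=6, E=9, F=5.
Attach a pentagonal pyramid (V=6, E=10, F=6) along a 3-gon: merge 3 vertices and 3 edges, delete both glued faces → V=9, E=16, F=9.
Attach a triangular prism (V=6, E=9, F=5) along a 4-gon: merge 4 vertices and 4 edges, delete both glued faces → V=11, E=21, F=12.
Check: V − E + F = 11 − 21 + 12 = 2.

12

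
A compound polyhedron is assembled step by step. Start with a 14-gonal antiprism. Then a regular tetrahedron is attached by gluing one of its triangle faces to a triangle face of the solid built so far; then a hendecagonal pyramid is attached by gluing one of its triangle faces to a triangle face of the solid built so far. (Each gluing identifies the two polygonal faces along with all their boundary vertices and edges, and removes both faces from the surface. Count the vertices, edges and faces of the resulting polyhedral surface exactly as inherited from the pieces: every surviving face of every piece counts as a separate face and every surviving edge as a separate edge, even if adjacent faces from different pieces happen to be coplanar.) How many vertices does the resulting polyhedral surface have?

A 14-gonal antiprism: V=28, E=56, F=30.
Attach a regular tetrahedron (V=4, E=6, F=4) along a 3-gon: merge 3 vertices and 3 edges, delete both glued faces → V=29, E=59, F=32.
Attach a hendecagonal pyramid (V=12, E=22, F=12) along a 3-gon: merge 3 vertices and 3 edges, delete both glued faces → V=38, E=78, F=42.
Check: V − E + F = 38 − 78 + 42 = 2.

38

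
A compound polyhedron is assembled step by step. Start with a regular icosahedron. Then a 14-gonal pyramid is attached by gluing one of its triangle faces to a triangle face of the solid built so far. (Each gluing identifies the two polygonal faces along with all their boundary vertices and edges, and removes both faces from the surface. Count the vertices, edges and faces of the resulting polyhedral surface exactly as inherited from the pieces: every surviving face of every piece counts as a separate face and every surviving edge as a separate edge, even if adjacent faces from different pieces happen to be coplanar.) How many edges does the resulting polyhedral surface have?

A regular icosahedron: V=12, E=30, F=20.
Attach a 14-gonal pyramid (V=15, E=28, F=15) along a 3-gon: merge 3 vertices and 3 edges, delete both glued faces → V=24, E=55, F=33.
Check: V − E + F = 24 − 55 + 33 = 2.

55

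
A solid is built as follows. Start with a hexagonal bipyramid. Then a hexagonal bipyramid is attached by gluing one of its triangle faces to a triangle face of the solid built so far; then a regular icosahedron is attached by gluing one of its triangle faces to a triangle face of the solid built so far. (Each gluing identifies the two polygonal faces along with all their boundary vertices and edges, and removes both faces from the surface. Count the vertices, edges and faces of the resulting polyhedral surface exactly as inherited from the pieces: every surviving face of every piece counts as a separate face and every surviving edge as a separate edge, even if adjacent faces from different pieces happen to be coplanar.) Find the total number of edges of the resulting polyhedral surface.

60

A hexagonal bipyramid: V=8, E=18, F=12.
Attach a hexagonal bipyramid (V=8, E=18, F=12) along a 3-gon: merge 3 vertices and 3 edges, delete both glued faces → V=13, E=33, F=22.
Attach a regular icosahedron (V=12, E=30, F=20) along a 3-gon: merge 3 vertices and 3 edges, delete both glued faces → V=22, E=60, F=40.
Check: V − E + F = 22 − 60 + 40 = 2.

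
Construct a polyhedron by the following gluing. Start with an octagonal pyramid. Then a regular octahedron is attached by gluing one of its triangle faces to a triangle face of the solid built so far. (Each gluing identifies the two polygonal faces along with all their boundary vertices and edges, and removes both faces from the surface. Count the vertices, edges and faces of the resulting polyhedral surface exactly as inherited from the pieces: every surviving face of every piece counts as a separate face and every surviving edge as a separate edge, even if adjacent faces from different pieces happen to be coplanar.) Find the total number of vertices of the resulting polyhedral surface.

An octagonal pyramid: V=9, E=16, F=9.
Attach a regular octahedron (V=6, E=12, F=8) along a 3-gon: merge 3 vertices and 3 edges, delete both glued faces → V=12, E=25, F=15.
Check: V − E + F = 12 − 25 + 15 = 2.

12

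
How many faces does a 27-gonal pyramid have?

28

A pyramid on an n-gon base has one n-gon and n triangles: V = 27 + 1 = 28, E = 2·27 = 54, F = 27 + 1 = 28.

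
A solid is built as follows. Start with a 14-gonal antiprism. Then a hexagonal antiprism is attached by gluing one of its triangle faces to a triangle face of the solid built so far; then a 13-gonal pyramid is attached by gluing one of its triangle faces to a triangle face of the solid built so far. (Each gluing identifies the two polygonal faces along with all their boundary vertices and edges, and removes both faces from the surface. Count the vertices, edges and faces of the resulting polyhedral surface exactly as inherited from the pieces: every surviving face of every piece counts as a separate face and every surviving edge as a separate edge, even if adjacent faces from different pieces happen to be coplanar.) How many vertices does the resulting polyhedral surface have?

A 14-gonal antiprism: V=28, E=56, F=30.
Attach a hexagonal antiprism (V=12, E=24, F=14) along a 3-gon: merge 3 vertices and 3 edges, delete both glued faces → V=37, E=77, F=42.
Attach a 13-gonal pyramid (V=14, E=26, F=14) along a 3-gon: merge 3 vertices and 3 edges, delete both glued faces → V=48, E=100, F=54.
Check: V − E + F = 48 − 100 + 54 = 2.

48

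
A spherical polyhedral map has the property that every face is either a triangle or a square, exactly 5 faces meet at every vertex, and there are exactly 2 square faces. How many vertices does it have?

16

Let x be the number of triangles; then F = 2 + x.
Edge–face incidences: 2E = 4·2 + 3·x = 8 + 3x.
Every vertex has degree 5, so 5V = 2E.
Euler: V − E + F = 2 ⇒ (2E)/5 − E + (2 + x) = 2.
Multiply by 10: 2·(2E) − 5·(2E) + 10·(2 + x) = 20, i.e. 20 + 10x − 3·(8 + 3x) = 20.
Collecting terms: x − 4 = 20, so x = 24.
Then 2E = 8 + 3·24 = 80, so E = 40, V = 2E/5 = 16, F = 2 + 24 = 26.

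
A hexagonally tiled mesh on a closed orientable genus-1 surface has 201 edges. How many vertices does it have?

χ = 2 − 2·1 = 0, and every face is a hexagon so 6F = 2E.
F = 2E/6 = 67. Then V = 0 + E − F = 0 + 201 − 67 = 134.

134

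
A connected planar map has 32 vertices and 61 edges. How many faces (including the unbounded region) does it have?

31

Euler's formula for a connected plane graph: V − E + F = 2, so F = 2 − 32 + 61 = 31.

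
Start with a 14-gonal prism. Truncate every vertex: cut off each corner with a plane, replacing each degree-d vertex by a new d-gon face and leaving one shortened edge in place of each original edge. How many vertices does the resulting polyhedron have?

84

The base solid has V = 28, E = 42, F = 16.
Truncation replaces each original edge-end by a new vertex, so V′ = 2E = 84.
Each original edge survives, and each old vertex of degree d contributes d new edges; summing degrees gives Σd = 2E, so E′ = E + 2E = 3E = 126.
Each original face survives and each original vertex becomes one new face: F′ = F + V = 44.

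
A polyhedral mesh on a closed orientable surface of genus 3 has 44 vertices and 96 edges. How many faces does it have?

48

For a closed orientable surface of genus 3, χ = 2 − 2·3 = -4.
F = -4 − V + E = -4 − 44 + 96 = 48.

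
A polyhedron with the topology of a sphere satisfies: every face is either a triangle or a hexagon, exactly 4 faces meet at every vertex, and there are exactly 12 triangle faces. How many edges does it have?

24

Let x be the number of hexagons; then F = 12 + x.
Edge–face incidences: 2E = 3·12 + 6·x = 36 + 6x.
Every vertex has degree 4, so 4V = 2E.
Euler: V − E + F = 2 ⇒ (2E)/4 − E + (12 + x) = 2.
Multiply by 8: 2·(2E) − 4·(2E) + 8·(12 + x) = 16, i.e. 96 + 8x − 2·(36 + 6x) = 16.
Collecting terms: −4x + 24 = 16, so −4x = −8, so x = 2.
Then 2E = 36 + 6·2 = 48, so E = 24, V = 2E/4 = 12, F = 12 + 2 = 14.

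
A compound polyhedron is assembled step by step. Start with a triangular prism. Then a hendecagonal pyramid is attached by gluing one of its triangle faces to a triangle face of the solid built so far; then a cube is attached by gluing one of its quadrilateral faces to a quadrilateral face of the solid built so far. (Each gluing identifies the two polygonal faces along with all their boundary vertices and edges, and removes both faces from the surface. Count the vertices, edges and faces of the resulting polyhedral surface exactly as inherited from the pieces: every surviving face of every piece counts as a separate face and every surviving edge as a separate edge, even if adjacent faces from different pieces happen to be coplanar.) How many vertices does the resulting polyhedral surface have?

19

A triangular prism: V=6, E=9, F=5.
Attach a hendecagonal pyramid (V=12, E=22, F=12) along a 3-gon: merge 3 vertices and 3 edges, delete both glued faces → V=15, E=28, F=15.
Attach a cube (V=8, E=12, F=6) along a 4-gon: merge 4 vertices and 4 edges, delete both glued faces → V=19, E=36, F=19.
Check: V − E + F = 19 − 36 + 19 = 2.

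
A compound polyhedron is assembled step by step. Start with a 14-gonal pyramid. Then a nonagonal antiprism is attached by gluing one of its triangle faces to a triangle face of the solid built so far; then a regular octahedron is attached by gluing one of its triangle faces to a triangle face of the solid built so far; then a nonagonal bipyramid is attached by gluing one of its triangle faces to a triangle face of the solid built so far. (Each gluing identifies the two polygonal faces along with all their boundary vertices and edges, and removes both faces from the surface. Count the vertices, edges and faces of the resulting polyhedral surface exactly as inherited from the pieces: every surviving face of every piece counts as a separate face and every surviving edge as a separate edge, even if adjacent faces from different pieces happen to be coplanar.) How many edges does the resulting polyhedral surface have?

A 14-gonal pyramid: V=15, E=28, F=15.
Attach a nonagonal antiprism (V=18, E=36, F=20) along a 3-gon: merge 3 vertices and 3 edges, delete both glued faces → V=30, E=61, F=33.
Attach a regular octahedron (V=6, E=12, F=8) along a 3-gon: merge 3 vertices and 3 edges, delete both glued faces → V=33, E=70, F=39.
Attach a nonagonal bipyramid (V=11, E=27, F=18) along a 3-gon: merge 3 vertices and 3 edges, delete both glued faces → V=41, E=94, F=55.
Check: V − E + F = 41 − 94 + 55 = 2.

94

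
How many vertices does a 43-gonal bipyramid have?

A bipyramid over an n-gon has 2n triangular faces and n + 2 vertices: V = 43 + 2 = 45, E = 3·43 = 129, F = 2·43 = 86.

45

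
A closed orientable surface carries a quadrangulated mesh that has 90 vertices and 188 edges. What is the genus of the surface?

3

Every face is a square and each edge borders two faces, so 4F = 2·188, giving F = 94.
χ = V − E + F = 90 − 188 + 94 = -4.
For a closed orientable surface χ = 2 − 2g, so g = (2 − (-4))/2 = 3.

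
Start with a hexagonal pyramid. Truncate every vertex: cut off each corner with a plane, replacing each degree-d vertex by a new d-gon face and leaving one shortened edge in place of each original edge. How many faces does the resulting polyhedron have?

14

The base solid has V = 7, E = 12, F = 7.
Truncation replaces each original edge-end by a new vertex, so V′ = 2E = 24.
Each original edge survives, and each old vertex of degree d contributes d new edges; summing degrees gives Σd = 2E, so E′ = E + 2E = 3E = 36.
Each original face survives and each original vertex becomes one new face: F′ = F + V = 14.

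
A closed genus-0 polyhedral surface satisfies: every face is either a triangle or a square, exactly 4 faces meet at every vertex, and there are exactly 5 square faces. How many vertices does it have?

11

Let x be the number of triangles; then F = 5 + x.
Edge–face incidences: 2E = 4·5 + 3·x = 20 + 3x.
Every vertex has degree 4, so 4V = 2E.
Euler: V − E + F = 2 ⇒ (2E)/4 − E + (5 + x) = 2.
Multiply by 8: 2·(2E) − 4·(2E) + 8·(5 + x) = 16, i.e. 40 + 8x − 2·(20 + 3x) = 16.
Collecting terms: 2x = 16, so x = 8.
Then 2E = 20 + 3·8 = 44, so E = 22, V = 2E/4 = 11, F = 5 + 8 = 13.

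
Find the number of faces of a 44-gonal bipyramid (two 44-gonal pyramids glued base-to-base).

A bipyramid over an n-gon has 2n triangular faces and n + 2 vertices: V = 44 + 2 = 46, E = 3·44 = 132, F = 2·44 = 88.

88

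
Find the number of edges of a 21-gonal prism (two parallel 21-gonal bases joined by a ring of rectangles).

A prism on an n-gon has two n-gon bases and n rectangular sides: V = 2·21 = 42, E = 3·21 = 63, F = 21 + 2 = 23.
Check: V − E + F = 42 − 63 + 23 = 2.

63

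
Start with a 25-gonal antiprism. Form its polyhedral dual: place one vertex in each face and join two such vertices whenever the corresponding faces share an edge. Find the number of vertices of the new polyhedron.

The base solid has V = 50, E = 100, F = 52.
The dual swaps V and F and preserves E: V′ = F = 52, E′ = E = 100, F′ = V = 50.

52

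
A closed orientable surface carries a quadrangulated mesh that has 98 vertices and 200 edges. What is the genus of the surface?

Every face is a square and each edge borders two faces, so 4F = 2·200, giving F = 100.
χ = V − E + F = 98 − 200 + 100 = -2.
For a closed orientable surface χ = 2 − 2g, so g = (2 − (-2))/2 = 2.

2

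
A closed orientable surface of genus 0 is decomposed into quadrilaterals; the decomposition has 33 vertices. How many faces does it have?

31

χ = 2 − 2·0 = 2, and every face is a square so 4F = 2E.
V − E + F = 2 with E = 4F/2 gives 33 − (4/2 − 1)·F = 2, so F = 31 and E = 62.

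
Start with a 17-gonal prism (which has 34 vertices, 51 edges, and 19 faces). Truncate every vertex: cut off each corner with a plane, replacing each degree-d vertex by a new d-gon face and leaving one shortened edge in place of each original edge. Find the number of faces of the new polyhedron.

Truncation replaces each original edge-end by a new vertex, so V′ = 2E = 102.
Each original edge survives, and each old vertex of degree d contributes d new edges; summing degrees gives Σd = 2E, so E′ = E + 2E = 3E = 153.
Each original face survives and each original vertex becomes one new face: F′ = F + V = 53.

53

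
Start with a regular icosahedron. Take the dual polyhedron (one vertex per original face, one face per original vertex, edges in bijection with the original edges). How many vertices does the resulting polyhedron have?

20

The base solid has V = 12, E = 30, F = 20.
The dual swaps V and F and preserves E: V′ = F = 20, E′ = E = 30, F′ = V = 12.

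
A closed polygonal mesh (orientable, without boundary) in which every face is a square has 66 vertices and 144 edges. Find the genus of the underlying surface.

4

Every face is a square and each edge borders two faces, so 4F = 2·144, giving F = 72.
χ = V − E + F = 66 − 144 + 72 = -6.
For a closed orientable surface χ = 2 − 2g, so g = (2 − (-6))/2 = 4.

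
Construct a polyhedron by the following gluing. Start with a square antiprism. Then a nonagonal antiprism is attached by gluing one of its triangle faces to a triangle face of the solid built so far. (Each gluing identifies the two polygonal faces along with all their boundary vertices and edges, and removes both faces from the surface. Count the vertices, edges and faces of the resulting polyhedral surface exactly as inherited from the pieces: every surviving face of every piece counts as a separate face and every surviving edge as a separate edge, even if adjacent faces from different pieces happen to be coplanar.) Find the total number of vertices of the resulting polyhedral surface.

23

A square antiprism: V=8, E=16, F=10.
Attach a nonagonal antiprism (V=18, E=36, F=20) along a 3-gon: merge 3 vertices and 3 edges, delete both glued faces → V=23, E=49, F=28.
Check: V − E + F = 23 − 49 + 28 = 2.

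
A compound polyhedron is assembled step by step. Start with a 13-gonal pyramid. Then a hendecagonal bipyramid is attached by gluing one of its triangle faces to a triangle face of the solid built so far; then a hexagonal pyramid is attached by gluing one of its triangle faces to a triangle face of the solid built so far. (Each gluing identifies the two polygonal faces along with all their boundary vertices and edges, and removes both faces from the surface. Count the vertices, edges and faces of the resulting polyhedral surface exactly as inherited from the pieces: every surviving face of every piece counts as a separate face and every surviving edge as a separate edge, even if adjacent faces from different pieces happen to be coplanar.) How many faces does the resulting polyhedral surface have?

39

A 13-gonal pyramid: V=14, E=26, F=14.
Attach a hendecagonal bipyramid (V=13, E=33, F=22) along a 3-gon: merge 3 vertices and 3 edges, delete both glued faces → V=24, E=56, F=34.
Attach a hexagonal pyramid (V=7, E=12, F=7) along a 3-gon: merge 3 vertices and 3 edges, delete both glued faces → V=28, E=65, F=39.
Check: V − E + F = 28 − 65 + 39 = 2.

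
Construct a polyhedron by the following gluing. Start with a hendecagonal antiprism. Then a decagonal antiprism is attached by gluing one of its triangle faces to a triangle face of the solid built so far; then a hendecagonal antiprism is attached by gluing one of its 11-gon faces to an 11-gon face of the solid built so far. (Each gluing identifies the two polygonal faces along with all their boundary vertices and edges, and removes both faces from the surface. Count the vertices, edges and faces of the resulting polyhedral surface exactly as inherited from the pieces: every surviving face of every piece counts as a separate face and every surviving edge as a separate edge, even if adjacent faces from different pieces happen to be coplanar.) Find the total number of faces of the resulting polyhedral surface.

66

A hendecagonal antiprism: V=22, E=44, F=24.
Attach a decagonal antiprism (V=20, E=40, F=22) along a 3-gon: merge 3 vertices and 3 edges, delete both glued faces → V=39, E=81, F=44.
Attach a hendecagonal antiprism (V=22, E=44, F=24) along an 11-gon: merge 11 vertices and 11 edges, delete both glued faces → V=50, E=114, F=66.
Check: V − E + F = 50 − 114 + 66 = 2.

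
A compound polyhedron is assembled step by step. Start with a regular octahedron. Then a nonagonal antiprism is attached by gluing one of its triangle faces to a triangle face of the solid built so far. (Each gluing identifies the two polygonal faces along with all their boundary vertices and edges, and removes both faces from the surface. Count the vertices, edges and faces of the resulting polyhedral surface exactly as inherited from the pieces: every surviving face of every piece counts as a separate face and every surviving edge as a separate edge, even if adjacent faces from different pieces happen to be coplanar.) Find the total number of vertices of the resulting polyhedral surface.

A regular octahedron: V=6, E=12, F=8.
Attach a nonagonal antiprism (V=18, E=36, F=20) along a 3-gon: merge 3 vertices and 3 edges, delete both glued faces → V=21, E=45, F=26.
Check: V − E + F = 21 − 45 + 26 = 2.

21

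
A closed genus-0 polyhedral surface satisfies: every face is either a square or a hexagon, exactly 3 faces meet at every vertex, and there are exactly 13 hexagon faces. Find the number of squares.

Let x be the number of squares; then F = 13 + x.
Edge–face incidences: 2E = 6·13 + 4·x = 78 + 4x.
Every vertex has degree 3, so 3V = 2E.
Euler: V − E + F = 2 ⇒ (2E)/3 − E + (13 + x) = 2.
Multiply by 6: 2·(2E) − 3·(2E) + 6·(13 + x) = 12, i.e. 78 + 6x − (78 + 4x) = 12.
Collecting terms: 2x = 12, so x = 6.
Then 2E = 78 + 4·6 = 102, so E = 51, V = 2E/3 = 34, F = 13 + 6 = 19.

6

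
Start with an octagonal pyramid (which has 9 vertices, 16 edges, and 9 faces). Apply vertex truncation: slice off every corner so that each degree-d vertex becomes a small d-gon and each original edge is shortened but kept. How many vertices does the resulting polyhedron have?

32

Truncation replaces each original edge-end by a new vertex, so V′ = 2E = 32.
Each original edge survives, and each old vertex of degree d contributes d new edges; summing degrees gives Σd = 2E, so E′ = E + 2E = 3E = 48.
Each original face survives and each original vertex becomes one new face: F′ = F + V = 18.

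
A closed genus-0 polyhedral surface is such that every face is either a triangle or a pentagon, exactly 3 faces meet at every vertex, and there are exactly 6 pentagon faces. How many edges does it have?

Let x be the number of triangles; then F = 6 + x.
Edge–face incidences: 2E = 5·6 + 3·x = 30 + 3x.
Every vertex has degree 3, so 3V = 2E.
Euler: V − E + F = 2 ⇒ (2E)/3 − E + (6 + x) = 2.
Multiply by 6: 2·(2E) − 3·(2E) + 6·(6 + x) = 12, i.e. 36 + 6x − (30 + 3x) = 12.
Collecting terms: 3x + 6 = 12, so 3x = 6, so x = 2.
Then 2E = 30 + 3·2 = 36, so E = 18, V = 2E/3 = 12, F = 6 + 2 = 8.

18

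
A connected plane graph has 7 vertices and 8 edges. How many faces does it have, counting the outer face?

Euler's formula for a connected plane graph: V − E + F = 2, so F = 2 − 7 + 8 = 3.

3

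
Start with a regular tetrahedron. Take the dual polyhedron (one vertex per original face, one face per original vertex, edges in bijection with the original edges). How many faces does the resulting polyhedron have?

4

The base solid has V = 4, E = 6, F = 4.
The dual swaps V and F and preserves E: V′ = F = 4, E′ = E = 6, F′ = V = 4.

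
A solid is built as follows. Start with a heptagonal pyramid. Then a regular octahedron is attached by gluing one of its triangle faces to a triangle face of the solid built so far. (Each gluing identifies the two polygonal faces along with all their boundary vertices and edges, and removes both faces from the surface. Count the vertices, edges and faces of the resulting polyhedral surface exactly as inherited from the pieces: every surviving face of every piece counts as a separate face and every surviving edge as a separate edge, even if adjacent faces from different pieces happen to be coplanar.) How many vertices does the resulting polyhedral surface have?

A heptagonal pyramid: V=8, E=14, F=8.
Attach a regular octahedron (V=6, E=12, F=8) along a 3-gon: merge 3 vertices and 3 edges, delete both glued faces → V=11, E=23, F=14.
Check: V − E + F = 11 − 23 + 14 = 2.

11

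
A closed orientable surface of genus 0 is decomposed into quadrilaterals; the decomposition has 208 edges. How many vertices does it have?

106

χ = 2 − 2·0 = 2, and every face is a square so 4F = 2E.
F = 2E/4 = 104. Then V = 2 + E − F = 2 + 208 − 104 = 106.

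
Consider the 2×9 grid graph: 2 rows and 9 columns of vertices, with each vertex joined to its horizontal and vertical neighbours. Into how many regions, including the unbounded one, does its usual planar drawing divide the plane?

The grid has V = 2·9 = 18 vertices and E = 2·8 + 9·1 = 25 edges.
F = 2 − V + E = 2 − 18 + 25 = 9.

9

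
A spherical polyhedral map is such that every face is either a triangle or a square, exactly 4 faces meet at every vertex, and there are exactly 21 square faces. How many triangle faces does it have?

Let x be the number of triangles; then F = 21 + x.
Edge–face incidences: 2E = 4·21 + 3·x = 84 + 3x.
Every vertex has degree 4, so 4V = 2E.
Euler: V − E + F = 2 ⇒ (2E)/4 − E + (21 + x) = 2.
Multiply by 8: 2·(2E) − 4·(2E) + 8·(21 + x) = 16, i.e. 168 + 8x − 2·(84 + 3x) = 16.
Collecting terms: 2x = 16, so x = 8.
Then 2E = 84 + 3·8 = 108, so E = 54, V = 2E/4 = 27, F = 21 + 8 = 29.

8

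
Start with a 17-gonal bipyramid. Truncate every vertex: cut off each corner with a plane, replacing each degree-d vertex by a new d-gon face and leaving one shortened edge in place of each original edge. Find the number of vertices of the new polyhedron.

102

The base solid has V = 19, E = 51, F = 34.
Truncation replaces each original edge-end by a new vertex, so V′ = 2E = 102.
Each original edge survives, and each old vertex of degree d contributes d new edges; summing degrees gives Σd = 2E, so E′ = E + 2E = 3E = 153.
Each original face survives and each original vertex becomes one new face: F′ = F + V = 53.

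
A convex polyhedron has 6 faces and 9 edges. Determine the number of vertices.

Here V − E + F = 2.
V = 2 + E − F = 2 + 9 − 6 = 5.

5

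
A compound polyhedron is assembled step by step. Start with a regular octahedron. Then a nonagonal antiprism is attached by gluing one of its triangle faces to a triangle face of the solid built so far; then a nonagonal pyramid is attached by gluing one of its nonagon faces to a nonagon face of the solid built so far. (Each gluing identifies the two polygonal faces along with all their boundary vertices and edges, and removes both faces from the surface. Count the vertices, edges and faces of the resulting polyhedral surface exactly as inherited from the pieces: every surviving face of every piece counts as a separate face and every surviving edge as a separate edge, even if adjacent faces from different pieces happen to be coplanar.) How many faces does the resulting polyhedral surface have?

A regular octahedron: V=6, E=12, F=8.
Attach a nonagonal antiprism (V=18, E=36, F=20) along a 3-gon: merge 3 vertices and 3 edges, delete both glued faces → V=21, E=45, F=26.
Attach a nonagonal pyramid (V=10, E=18, F=10) along a 9-gon: merge 9 vertices and 9 edges, delete both glued faces → V=22, E=54, F=34.
Check: V − E + F = 22 − 54 + 34 = 2.

34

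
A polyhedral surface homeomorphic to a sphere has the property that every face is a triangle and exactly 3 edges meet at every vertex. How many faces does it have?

4

Each face has 3 edges and each edge borders two faces, so 2E = 3F.
Each vertex has degree 3, so 3V = 2E and hence V = 3F/3.
Euler: V − E + F = 2 ⇒ (3F/3) − (3F/2) + F = 2.
Multiply by 6: (6 − 9 + 6)F = 12, i.e. 3F = 12.
So F = 4, E = 3·4/2 = 6, V = 3·4/3 = 4.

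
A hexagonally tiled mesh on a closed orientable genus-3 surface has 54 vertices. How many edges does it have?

87

χ = 2 − 2·3 = -4, and every face is a hexagon so 6F = 2E.
V − E + F = -4 with E = 6F/2 gives 54 − (6/2 − 1)·F = -4, so F = 29 and E = 87.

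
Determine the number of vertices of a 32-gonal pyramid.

A pyramid on an n-gon base has one n-gon and n triangles: V = 32 + 1 = 33, E = 2·32 = 64, F = 32 + 1 = 33.

33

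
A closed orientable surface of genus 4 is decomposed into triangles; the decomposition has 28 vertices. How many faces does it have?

χ = 2 − 2·4 = -6, and every face is a triangle so 3F = 2E.
V − E + F = -6 with E = 3F/2 gives 28 − (3/2 − 1)·F = -6, so F = 68 and E = 102.

68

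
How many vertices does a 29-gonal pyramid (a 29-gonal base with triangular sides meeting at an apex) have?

A pyramid on an n-gon base has one n-gon and n triangles: V = 29 + 1 = 30, E = 2·29 = 58, F = 29 + 1 = 30.

30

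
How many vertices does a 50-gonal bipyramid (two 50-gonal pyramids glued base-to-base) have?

A bipyramid over an n-gon has 2n triangular faces and n + 2 vertices: V = 50 + 2 = 52, E = 3·50 = 150, F = 2·50 = 100.

52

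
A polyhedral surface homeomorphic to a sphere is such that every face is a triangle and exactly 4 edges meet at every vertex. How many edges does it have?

12

Each face has 3 edges and each edge borders two faces, so 2E = 3F.
Each vertex has degree 4, so 4V = 2E and hence V = 3F/4.
Euler: V − E + F = 2 ⇒ (3F/4) − (3F/2) + F = 2.
Multiply by 8: (6 − 12 + 8)F = 16, i.e. 2F = 16.
So F = 8, E = 3·8/2 = 12, V = 3·8/4 = 6.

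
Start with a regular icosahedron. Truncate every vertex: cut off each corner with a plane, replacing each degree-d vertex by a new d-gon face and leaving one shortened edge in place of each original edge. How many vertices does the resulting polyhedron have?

60

The base solid has V = 12, E = 30, F = 20.
Truncation replaces each original edge-end by a new vertex, so V′ = 2E = 60.
Each original edge survives, and each old vertex of degree d contributes d new edges; summing degrees gives Σd = 2E, so E′ = E + 2E = 3E = 90.
Each original face survives and each original vertex becomes one new face: F′ = F + V = 32.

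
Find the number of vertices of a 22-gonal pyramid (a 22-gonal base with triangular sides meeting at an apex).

23

A pyramid on an n-gon base has one n-gon and n triangles: V = 22 + 1 = 23, E = 2·22 = 44, F = 22 + 1 = 23.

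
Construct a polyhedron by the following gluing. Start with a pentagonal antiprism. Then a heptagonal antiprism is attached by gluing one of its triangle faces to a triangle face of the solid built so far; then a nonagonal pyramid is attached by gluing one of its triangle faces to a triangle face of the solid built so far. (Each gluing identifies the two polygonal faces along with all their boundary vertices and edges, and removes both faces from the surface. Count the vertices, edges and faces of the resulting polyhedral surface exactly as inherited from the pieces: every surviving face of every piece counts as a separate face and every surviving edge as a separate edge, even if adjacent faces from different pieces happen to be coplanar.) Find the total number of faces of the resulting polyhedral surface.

A pentagonal antiprism: V=10, E=20, F=12.
Attach a heptagonal antiprism (V=14, E=28, F=16) along a 3-gon: merge 3 vertices and 3 edges, delete both glued faces → V=21, E=45, F=26.
Attach a nonagonal pyramid (V=10, E=18, F=10) along a 3-gon: merge 3 vertices and 3 edges, delete both glued faces → V=28, E=60, F=34.
Check: V − E + F = 28 − 60 + 34 = 2.

34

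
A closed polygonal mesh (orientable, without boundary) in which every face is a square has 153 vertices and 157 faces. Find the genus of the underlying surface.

Every face is a square, so 2E = 4·157 = 628, giving E = 314.
χ = V − E + F = 153 − 314 + 157 = -4.
For a closed orientable surface χ = 2 − 2g, so g = (2 − (-4))/2 = 3.

3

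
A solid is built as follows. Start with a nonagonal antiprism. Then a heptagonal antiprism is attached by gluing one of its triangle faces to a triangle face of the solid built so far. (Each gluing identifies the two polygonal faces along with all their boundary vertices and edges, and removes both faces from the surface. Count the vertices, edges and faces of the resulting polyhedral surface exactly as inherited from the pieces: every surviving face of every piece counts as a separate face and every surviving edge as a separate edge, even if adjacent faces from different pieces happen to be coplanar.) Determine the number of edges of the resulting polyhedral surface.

61

A nonagonal antiprism: V=18, E=36, F=20.
Attach a heptagonal antiprism (V=14, E=28, F=16) along a 3-gon: merge 3 vertices and 3 edges, delete both glued faces → V=29, E=61, F=34.
Check: V − E + F = 29 − 61 + 34 = 2.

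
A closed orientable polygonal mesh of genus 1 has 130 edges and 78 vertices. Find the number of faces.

For a closed orientable surface of genus 1, χ = 2 − 2·1 = 0.
F = 0 − V + E = 0 − 78 + 130 = 52.

52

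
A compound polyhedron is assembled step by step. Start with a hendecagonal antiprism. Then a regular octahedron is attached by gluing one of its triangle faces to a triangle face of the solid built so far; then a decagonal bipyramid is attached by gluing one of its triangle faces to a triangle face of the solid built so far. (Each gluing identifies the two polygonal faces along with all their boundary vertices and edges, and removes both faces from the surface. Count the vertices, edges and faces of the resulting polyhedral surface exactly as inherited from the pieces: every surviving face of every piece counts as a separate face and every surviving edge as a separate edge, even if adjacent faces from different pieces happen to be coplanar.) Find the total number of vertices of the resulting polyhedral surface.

34

A hendecagonal antiprism: V=22, E=44, F=24.
Attach a regular octahedron (V=6, E=12, F=8) along a 3-gon: merge 3 vertices and 3 edges, delete both glued faces → V=25, E=53, F=30.
Attach a decagonal bipyramid (V=12, E=30, F=20) along a 3-gon: merge 3 vertices and 3 edges, delete both glued faces → V=34, E=80, F=48.
Check: V − E + F = 34 − 80 + 48 = 2.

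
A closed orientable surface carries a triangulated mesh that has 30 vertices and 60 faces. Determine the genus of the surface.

1

Every face is a triangle, so 2E = 3·60 = 180, giving E = 90.
χ = V − E + F = 30 − 90 + 60 = 0.
For a closed orientable surface χ = 2 − 2g, so g = (2 − (0))/2 = 1.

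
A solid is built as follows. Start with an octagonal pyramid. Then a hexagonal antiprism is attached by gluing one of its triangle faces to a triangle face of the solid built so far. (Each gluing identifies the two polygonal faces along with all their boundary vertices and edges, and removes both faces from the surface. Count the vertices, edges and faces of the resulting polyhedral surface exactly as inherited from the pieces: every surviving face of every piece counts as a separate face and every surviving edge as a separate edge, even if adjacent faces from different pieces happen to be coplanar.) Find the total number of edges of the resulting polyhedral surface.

An octagonal pyramid: V=9, E=16, F=9.
Attach a hexagonal antiprism (V=12, E=24, F=14) along a 3-gon: merge 3 vertices and 3 edges, delete both glued faces → V=18, E=37, F=21.
Check: V − E + F = 18 − 37 + 21 = 2.

37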